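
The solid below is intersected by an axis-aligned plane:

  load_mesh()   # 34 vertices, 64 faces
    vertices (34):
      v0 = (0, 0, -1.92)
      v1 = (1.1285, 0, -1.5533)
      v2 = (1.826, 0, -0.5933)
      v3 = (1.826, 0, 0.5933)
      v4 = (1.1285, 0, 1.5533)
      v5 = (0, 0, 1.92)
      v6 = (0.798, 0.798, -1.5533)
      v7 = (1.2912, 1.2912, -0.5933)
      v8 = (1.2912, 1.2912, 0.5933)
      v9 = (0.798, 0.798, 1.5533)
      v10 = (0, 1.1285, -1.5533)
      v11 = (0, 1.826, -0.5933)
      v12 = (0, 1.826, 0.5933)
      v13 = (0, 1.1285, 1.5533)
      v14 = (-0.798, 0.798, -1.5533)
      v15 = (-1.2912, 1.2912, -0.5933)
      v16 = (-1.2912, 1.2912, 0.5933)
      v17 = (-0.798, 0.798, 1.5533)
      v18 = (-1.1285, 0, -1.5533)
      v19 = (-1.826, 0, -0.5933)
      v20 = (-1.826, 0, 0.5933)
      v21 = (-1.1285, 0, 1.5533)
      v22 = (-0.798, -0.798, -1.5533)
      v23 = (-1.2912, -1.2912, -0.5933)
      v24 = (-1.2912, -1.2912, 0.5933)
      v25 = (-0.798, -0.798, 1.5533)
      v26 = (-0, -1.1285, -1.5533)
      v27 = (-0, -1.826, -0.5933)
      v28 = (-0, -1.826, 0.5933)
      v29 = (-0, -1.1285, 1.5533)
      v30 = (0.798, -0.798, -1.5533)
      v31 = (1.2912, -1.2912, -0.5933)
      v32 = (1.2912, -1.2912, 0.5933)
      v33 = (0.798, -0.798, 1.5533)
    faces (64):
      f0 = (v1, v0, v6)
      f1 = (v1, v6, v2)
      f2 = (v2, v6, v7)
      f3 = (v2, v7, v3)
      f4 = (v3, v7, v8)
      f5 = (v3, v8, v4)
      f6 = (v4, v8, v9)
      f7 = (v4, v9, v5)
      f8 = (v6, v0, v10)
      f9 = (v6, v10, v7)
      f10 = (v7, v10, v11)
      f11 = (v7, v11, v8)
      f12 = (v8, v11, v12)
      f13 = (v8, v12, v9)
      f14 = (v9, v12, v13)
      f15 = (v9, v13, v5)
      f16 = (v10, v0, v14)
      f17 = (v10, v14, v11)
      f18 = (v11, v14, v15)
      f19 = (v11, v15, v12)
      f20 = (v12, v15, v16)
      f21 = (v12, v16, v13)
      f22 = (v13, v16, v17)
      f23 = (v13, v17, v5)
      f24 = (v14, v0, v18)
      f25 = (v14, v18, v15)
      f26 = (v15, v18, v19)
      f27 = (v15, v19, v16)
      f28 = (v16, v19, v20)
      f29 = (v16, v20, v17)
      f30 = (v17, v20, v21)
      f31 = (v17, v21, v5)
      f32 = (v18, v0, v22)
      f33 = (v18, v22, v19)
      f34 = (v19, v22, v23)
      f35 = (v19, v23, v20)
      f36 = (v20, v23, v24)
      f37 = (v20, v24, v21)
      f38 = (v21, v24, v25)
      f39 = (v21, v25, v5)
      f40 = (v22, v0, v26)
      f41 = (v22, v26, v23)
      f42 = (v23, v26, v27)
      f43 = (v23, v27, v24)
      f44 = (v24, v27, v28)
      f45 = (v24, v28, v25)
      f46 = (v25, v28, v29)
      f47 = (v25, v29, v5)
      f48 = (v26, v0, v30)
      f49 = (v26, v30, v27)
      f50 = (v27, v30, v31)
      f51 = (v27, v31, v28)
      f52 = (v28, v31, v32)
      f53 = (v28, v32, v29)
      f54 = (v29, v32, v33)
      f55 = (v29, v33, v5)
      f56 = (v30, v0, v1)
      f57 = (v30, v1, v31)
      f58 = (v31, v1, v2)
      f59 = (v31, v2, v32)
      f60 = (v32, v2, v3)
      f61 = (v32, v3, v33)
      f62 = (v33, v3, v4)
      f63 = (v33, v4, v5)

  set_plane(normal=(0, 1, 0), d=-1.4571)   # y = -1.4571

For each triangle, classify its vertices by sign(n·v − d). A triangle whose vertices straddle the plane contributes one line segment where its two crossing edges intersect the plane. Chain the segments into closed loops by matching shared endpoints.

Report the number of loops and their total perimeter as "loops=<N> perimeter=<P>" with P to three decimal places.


Straddling triangles (10 of 64):
  (v23,v26,v27) [++-] → (0, -1.4571, -1.10103)–(-0.890658, -1.4571, -0.5933)  len=1.0252
  (v23,v27,v24) [+-+] → (-0.890658, -1.4571, -0.5933)–(-0.890658, -1.4571, 0.225205)  len=0.8185
  (v24,v27,v28) [+--] → (-0.890658, -1.4571, 0.225205)–(-0.890658, -1.4571, 0.5933)  len=0.3681
  (v24,v28,v25) [+-+] → (-0.890658, -1.4571, 0.5933)–(-0.286364, -1.4571, 0.937798)  len=0.6956
  (v25,v28,v29) [+-+] → (-0.286364, -1.4571, 0.937798)–(0, -1.4571, 1.10103)  len=0.3296
  (v26,v30,v27) [++-] → (0.286364, -1.4571, -0.937798)–(0, -1.4571, -1.10103)  len=0.3296
  (v27,v30,v31) [-++] → (0.286364, -1.4571, -0.937798)–(0.890658, -1.4571, -0.5933)  len=0.6956
  (v27,v31,v28) [-+-] → (0.890658, -1.4571, -0.5933)–(0.890658, -1.4571, -0.225205)  len=0.3681
  (v28,v31,v32) [-++] → (0.890658, -1.4571, -0.225205)–(0.890658, -1.4571, 0.5933)  len=0.8185
  (v28,v32,v29) [-++] → (0.890658, -1.4571, 0.5933)–(0, -1.4571, 1.10103)  len=1.0252

Chained into 1 loop(s):
  loop 1: 10 segments, perimeter = 6.4741
Total perimeter = 6.474

loops=1 perimeter=6.474


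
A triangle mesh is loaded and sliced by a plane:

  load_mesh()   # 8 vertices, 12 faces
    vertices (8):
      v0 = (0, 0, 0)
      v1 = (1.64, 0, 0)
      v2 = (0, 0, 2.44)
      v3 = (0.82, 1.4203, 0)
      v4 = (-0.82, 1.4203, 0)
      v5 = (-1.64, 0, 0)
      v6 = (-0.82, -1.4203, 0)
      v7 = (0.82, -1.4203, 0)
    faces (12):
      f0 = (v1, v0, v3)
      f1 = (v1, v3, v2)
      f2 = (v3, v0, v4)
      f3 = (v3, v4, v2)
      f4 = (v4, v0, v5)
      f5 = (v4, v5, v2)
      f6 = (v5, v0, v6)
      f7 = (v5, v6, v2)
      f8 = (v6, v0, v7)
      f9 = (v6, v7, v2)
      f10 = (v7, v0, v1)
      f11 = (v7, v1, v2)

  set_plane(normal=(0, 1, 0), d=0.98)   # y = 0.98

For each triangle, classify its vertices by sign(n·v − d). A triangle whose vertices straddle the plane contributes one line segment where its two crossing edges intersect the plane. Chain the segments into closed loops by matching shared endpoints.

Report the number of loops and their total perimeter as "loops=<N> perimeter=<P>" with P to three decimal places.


Straddling triangles (6 of 12):
  (v1,v0,v3) [--+] → (0.565796, 0.98, 0)–(1.0742, 0.98, 0)  len=0.5084
  (v1,v3,v2) [-+-] → (1.0742, 0.98, 0)–(0.565796, 0.98, 0.756412)  len=0.9114
  (v3,v0,v4) [+-+] → (0.565796, 0.98, 0)–(-0.565796, 0.98, 0)  len=1.1316
  (v3,v4,v2) [++-] → (-0.565796, 0.98, 0.756412)–(0.565796, 0.98, 0.756412)  len=1.1316
  (v4,v0,v5) [+--] → (-0.565796, 0.98, 0)–(-1.0742, 0.98, 0)  len=0.5084
  (v4,v5,v2) [+--] → (-1.0742, 0.98, 0)–(-0.565796, 0.98, 0.756412)  len=0.9114

Chained into 1 loop(s):
  loop 1: 6 segments, perimeter = 5.1028
Total perimeter = 5.103

loops=1 perimeter=5.103


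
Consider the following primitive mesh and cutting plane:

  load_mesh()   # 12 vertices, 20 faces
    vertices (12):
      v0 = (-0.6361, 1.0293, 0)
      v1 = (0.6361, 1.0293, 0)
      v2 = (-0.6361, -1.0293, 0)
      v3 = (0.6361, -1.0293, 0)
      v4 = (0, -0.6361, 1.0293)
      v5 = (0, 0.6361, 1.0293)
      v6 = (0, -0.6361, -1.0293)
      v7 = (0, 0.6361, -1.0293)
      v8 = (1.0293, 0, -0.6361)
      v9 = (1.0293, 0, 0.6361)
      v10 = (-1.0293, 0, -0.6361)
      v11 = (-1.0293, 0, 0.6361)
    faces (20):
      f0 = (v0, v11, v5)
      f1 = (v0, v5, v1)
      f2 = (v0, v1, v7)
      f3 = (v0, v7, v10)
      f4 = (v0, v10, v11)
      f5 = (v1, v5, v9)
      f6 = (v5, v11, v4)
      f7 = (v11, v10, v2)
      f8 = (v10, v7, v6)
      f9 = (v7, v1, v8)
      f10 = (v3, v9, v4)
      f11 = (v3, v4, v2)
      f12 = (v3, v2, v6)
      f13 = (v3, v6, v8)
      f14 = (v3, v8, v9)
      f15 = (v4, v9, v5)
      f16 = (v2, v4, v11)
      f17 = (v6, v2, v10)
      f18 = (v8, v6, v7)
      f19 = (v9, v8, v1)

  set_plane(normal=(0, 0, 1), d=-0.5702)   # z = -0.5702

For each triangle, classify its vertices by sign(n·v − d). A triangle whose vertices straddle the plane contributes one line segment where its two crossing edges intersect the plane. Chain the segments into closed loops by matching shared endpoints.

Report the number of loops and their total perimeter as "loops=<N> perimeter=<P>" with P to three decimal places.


loops=1 perimeter=5.579

Straddling triangles (10 of 20):
  (v0,v1,v7) [++-] → (0.28372, 0.81148, -0.5702)–(-0.28372, 0.81148, -0.5702)  len=0.5674
  (v0,v7,v10) [+--] → (-0.28372, 0.81148, -0.5702)–(-0.988564, 0.106636, -0.5702)  len=0.9968
  (v0,v10,v11) [+-+] → (-0.988564, 0.106636, -0.5702)–(-1.0293, 0, -0.5702)  len=0.1142
  (v11,v10,v2) [+-+] → (-1.0293, 0, -0.5702)–(-0.988564, -0.106636, -0.5702)  len=0.1142
  (v7,v1,v8) [-+-] → (0.28372, 0.81148, -0.5702)–(0.988564, 0.106636, -0.5702)  len=0.9968
  (v3,v2,v6) [++-] → (-0.28372, -0.81148, -0.5702)–(0.28372, -0.81148, -0.5702)  len=0.5674
  (v3,v6,v8) [+--] → (0.28372, -0.81148, -0.5702)–(0.988564, -0.106636, -0.5702)  len=0.9968
  (v3,v8,v9) [+-+] → (0.988564, -0.106636, -0.5702)–(1.0293, 0, -0.5702)  len=0.1142
  (v6,v2,v10) [-+-] → (-0.28372, -0.81148, -0.5702)–(-0.988564, -0.106636, -0.5702)  len=0.9968
  (v9,v8,v1) [+-+] → (1.0293, 0, -0.5702)–(0.988564, 0.106636, -0.5702)  len=0.1142

Chained into 1 loop(s):
  loop 1: 10 segments, perimeter = 5.5787
Total perimeter = 5.579


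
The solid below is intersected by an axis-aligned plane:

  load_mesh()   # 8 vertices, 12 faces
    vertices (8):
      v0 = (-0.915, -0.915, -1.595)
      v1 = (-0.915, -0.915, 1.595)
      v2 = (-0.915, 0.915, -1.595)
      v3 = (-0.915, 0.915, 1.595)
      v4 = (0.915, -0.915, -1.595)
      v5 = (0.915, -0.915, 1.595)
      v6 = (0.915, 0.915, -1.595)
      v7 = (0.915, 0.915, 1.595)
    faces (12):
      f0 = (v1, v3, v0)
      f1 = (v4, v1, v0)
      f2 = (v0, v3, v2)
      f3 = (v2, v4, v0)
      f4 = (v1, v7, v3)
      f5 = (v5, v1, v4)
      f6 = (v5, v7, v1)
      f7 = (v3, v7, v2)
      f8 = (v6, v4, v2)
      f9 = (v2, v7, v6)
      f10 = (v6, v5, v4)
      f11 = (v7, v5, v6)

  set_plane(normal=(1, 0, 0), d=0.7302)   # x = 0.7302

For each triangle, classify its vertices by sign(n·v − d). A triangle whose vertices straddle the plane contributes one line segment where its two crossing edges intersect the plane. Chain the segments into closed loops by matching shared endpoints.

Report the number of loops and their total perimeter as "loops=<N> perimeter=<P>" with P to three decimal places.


loops=1 perimeter=10.040

Straddling triangles (8 of 12):
  (v4,v1,v0) [+--] → (0.7302, -0.915, -1.27286)–(0.7302, -0.915, -1.595)  len=0.3221
  (v2,v4,v0) [-+-] → (0.7302, -0.7302, -1.595)–(0.7302, -0.915, -1.595)  len=0.1848
  (v1,v7,v3) [-+-] → (0.7302, 0.7302, 1.595)–(0.7302, 0.915, 1.595)  len=0.1848
  (v5,v1,v4) [+-+] → (0.7302, -0.915, 1.595)–(0.7302, -0.915, -1.27286)  len=2.8679
  (v5,v7,v1) [++-] → (0.7302, 0.7302, 1.595)–(0.7302, -0.915, 1.595)  len=1.6452
  (v3,v7,v2) [-+-] → (0.7302, 0.915, 1.595)–(0.7302, 0.915, 1.27286)  len=0.3221
  (v6,v4,v2) [++-] → (0.7302, -0.7302, -1.595)–(0.7302, 0.915, -1.595)  len=1.6452
  (v2,v7,v6) [-++] → (0.7302, 0.915, 1.27286)–(0.7302, 0.915, -1.595)  len=2.8679

Chained into 1 loop(s):
  loop 1: 8 segments, perimeter = 10.0400
Total perimeter = 10.040


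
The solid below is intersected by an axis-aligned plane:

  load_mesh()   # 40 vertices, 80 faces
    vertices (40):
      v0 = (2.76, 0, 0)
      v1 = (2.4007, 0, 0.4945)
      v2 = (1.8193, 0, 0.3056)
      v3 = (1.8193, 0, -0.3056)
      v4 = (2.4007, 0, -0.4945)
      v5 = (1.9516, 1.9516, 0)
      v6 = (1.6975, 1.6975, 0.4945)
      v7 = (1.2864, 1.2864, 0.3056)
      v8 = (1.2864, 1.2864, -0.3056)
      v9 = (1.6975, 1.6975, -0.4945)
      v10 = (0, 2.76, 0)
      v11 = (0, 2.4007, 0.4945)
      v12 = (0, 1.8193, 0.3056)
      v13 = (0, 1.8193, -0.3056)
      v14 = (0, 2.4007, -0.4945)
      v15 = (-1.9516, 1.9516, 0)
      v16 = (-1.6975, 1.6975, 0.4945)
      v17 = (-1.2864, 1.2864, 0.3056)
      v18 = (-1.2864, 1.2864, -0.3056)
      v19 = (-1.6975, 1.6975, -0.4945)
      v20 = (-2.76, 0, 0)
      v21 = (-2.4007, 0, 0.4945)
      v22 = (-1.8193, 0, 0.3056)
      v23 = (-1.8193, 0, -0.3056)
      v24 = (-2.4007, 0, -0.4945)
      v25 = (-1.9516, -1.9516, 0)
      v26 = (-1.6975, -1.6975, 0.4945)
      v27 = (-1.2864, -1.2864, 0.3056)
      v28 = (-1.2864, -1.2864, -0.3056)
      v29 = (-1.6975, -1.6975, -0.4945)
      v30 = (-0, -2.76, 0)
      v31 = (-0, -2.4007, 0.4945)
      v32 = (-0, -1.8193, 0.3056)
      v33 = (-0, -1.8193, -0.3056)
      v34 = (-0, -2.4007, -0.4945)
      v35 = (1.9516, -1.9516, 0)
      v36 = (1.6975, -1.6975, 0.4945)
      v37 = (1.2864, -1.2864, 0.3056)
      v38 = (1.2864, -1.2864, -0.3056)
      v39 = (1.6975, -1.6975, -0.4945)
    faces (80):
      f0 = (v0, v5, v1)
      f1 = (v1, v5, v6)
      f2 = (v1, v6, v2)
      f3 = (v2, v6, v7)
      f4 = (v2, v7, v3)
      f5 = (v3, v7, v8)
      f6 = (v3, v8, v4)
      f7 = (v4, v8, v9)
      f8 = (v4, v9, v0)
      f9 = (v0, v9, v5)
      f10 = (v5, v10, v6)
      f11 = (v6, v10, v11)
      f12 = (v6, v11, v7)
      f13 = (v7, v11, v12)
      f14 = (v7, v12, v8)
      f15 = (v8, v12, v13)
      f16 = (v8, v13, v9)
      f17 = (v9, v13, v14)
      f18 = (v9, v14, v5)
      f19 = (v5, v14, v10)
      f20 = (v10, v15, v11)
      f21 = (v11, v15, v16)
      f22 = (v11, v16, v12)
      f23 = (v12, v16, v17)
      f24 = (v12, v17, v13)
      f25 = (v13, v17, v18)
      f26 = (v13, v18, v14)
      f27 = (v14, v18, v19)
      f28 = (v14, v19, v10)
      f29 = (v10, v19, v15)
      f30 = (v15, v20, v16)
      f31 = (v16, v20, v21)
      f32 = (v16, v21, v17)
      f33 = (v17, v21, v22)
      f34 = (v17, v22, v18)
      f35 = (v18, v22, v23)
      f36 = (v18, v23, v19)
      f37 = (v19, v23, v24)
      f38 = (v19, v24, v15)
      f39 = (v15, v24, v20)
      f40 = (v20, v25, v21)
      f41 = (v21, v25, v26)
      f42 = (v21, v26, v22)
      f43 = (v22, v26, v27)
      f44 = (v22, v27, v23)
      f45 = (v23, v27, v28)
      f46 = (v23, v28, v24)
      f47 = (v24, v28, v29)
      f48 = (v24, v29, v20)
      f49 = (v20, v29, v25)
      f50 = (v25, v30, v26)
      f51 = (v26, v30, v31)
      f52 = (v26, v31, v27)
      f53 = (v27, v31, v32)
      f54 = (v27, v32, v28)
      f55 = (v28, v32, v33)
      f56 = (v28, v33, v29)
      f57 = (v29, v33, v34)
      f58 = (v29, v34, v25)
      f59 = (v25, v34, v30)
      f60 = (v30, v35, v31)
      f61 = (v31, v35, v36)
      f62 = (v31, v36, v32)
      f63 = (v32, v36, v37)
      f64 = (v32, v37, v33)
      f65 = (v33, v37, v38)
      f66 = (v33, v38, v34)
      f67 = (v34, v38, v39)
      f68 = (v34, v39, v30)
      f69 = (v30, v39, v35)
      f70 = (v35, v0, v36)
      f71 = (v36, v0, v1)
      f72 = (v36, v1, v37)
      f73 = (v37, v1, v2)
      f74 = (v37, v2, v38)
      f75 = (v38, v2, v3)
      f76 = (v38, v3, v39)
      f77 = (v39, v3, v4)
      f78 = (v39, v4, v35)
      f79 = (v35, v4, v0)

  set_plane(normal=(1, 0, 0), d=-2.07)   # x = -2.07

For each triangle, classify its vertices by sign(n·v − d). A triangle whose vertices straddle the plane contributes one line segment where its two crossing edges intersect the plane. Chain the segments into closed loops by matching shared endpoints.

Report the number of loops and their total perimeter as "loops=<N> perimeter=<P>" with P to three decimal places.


loops=1 perimeter=7.216

Straddling triangles (14 of 80):
  (v15,v20,v16) [+-+] → (-2.07, 1.66576, 0)–(-2.07, 1.10238, 0.321134)  len=0.6485
  (v16,v20,v21) [+--] → (-2.07, 1.10238, 0.321134)–(-2.07, 0.798298, 0.4945)  len=0.3500
  (v16,v21,v17) [+-+] → (-2.07, 0.798298, 0.4945)–(-2.07, 0.381776, 0.438439)  len=0.4203
  (v17,v21,v22) [+-+] → (-2.07, 0.381776, 0.438439)–(-2.07, 0, 0.387054)  len=0.3852
  (v19,v23,v24) [++-] → (-2.07, 0, -0.387054)–(-2.07, 0.798298, -0.4945)  len=0.8055
  (v19,v24,v15) [+-+] → (-2.07, 0.798298, -0.4945)–(-2.07, 1.43708, -0.130369)  len=0.7353
  (v15,v24,v20) [+--] → (-2.07, 1.43708, -0.130369)–(-2.07, 1.66576, 0)  len=0.2632
  (v20,v25,v21) [-+-] → (-2.07, -1.66576, 0)–(-2.07, -1.43708, 0.130369)  len=0.2632
  (v21,v25,v26) [-++] → (-2.07, -1.43708, 0.130369)–(-2.07, -0.798298, 0.4945)  len=0.7353
  (v21,v26,v22) [-++] → (-2.07, -0.798298, 0.4945)–(-2.07, 0, 0.387054)  len=0.8055
  (v23,v28,v24) [++-] → (-2.07, -0.381776, -0.438439)–(-2.07, 0, -0.387054)  len=0.3852
  (v24,v28,v29) [-++] → (-2.07, -0.381776, -0.438439)–(-2.07, -0.798298, -0.4945)  len=0.4203
  (v24,v29,v20) [-+-] → (-2.07, -0.798298, -0.4945)–(-2.07, -1.10238, -0.321134)  len=0.3500
  (v20,v29,v25) [-++] → (-2.07, -1.10238, -0.321134)–(-2.07, -1.66576, 0)  len=0.6485

Chained into 1 loop(s):
  loop 1: 14 segments, perimeter = 7.2160
Total perimeter = 7.216


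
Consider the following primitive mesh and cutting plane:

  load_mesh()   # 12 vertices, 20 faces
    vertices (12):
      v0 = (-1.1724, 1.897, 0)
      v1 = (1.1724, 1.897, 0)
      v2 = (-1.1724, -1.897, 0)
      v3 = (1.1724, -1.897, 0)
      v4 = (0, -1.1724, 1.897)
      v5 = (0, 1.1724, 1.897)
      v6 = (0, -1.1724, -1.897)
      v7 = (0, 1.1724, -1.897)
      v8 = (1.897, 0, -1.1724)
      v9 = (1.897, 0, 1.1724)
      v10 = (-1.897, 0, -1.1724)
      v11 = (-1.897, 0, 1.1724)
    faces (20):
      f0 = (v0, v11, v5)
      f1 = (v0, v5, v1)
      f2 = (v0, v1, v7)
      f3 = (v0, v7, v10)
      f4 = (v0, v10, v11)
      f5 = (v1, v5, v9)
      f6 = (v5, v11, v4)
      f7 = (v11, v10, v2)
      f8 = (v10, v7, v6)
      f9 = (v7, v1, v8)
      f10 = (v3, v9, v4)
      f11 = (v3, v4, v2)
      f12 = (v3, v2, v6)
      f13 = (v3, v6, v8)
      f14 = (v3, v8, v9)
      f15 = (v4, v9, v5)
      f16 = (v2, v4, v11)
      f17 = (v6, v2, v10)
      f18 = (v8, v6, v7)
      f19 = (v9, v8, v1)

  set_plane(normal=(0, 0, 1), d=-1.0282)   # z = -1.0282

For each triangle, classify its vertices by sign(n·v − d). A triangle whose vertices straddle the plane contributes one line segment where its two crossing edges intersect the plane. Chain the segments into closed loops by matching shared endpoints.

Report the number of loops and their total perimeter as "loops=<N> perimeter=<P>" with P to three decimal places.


Straddling triangles (10 of 20):
  (v0,v1,v7) [++-] → (0.536943, 1.50426, -1.0282)–(-0.536943, 1.50426, -1.0282)  len=1.0739
  (v0,v7,v10) [+--] → (-0.536943, 1.50426, -1.0282)–(-1.80788, 0.233323, -1.0282)  len=1.7974
  (v0,v10,v11) [+-+] → (-1.80788, 0.233323, -1.0282)–(-1.897, 0, -1.0282)  len=0.2498
  (v11,v10,v2) [+-+] → (-1.897, 0, -1.0282)–(-1.80788, -0.233323, -1.0282)  len=0.2498
  (v7,v1,v8) [-+-] → (0.536943, 1.50426, -1.0282)–(1.80788, 0.233323, -1.0282)  len=1.7974
  (v3,v2,v6) [++-] → (-0.536943, -1.50426, -1.0282)–(0.536943, -1.50426, -1.0282)  len=1.0739
  (v3,v6,v8) [+--] → (0.536943, -1.50426, -1.0282)–(1.80788, -0.233323, -1.0282)  len=1.7974
  (v3,v8,v9) [+-+] → (1.80788, -0.233323, -1.0282)–(1.897, 0, -1.0282)  len=0.2498
  (v6,v2,v10) [-+-] → (-0.536943, -1.50426, -1.0282)–(-1.80788, -0.233323, -1.0282)  len=1.7974
  (v9,v8,v1) [+-+] → (1.897, 0, -1.0282)–(1.80788, 0.233323, -1.0282)  len=0.2498

Chained into 1 loop(s):
  loop 1: 10 segments, perimeter = 10.3363
Total perimeter = 10.336

loops=1 perimeter=10.336


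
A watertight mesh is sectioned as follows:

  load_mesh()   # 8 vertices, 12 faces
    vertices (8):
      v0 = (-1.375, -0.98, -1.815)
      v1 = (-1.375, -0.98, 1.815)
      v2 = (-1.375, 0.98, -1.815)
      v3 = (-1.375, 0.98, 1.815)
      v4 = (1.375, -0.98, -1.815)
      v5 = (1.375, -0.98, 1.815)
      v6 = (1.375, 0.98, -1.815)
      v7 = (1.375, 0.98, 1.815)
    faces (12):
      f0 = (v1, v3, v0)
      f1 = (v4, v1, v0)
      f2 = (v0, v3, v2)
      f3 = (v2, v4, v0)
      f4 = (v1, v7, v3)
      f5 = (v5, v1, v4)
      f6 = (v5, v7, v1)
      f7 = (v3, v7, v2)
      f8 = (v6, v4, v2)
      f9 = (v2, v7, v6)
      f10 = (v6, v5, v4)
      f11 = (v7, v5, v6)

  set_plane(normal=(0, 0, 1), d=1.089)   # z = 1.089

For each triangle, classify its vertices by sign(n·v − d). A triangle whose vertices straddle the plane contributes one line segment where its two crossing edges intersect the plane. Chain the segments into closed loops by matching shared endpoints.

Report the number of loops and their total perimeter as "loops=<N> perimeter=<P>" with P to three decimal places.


loops=1 perimeter=9.420

Straddling triangles (8 of 12):
  (v1,v3,v0) [++-] → (-1.375, 0.588, 1.089)–(-1.375, -0.98, 1.089)  len=1.5680
  (v4,v1,v0) [-+-] → (-0.825, -0.98, 1.089)–(-1.375, -0.98, 1.089)  len=0.5500
  (v0,v3,v2) [-+-] → (-1.375, 0.588, 1.089)–(-1.375, 0.98, 1.089)  len=0.3920
  (v5,v1,v4) [++-] → (-0.825, -0.98, 1.089)–(1.375, -0.98, 1.089)  len=2.2000
  (v3,v7,v2) [++-] → (0.825, 0.98, 1.089)–(-1.375, 0.98, 1.089)  len=2.2000
  (v2,v7,v6) [-+-] → (0.825, 0.98, 1.089)–(1.375, 0.98, 1.089)  len=0.5500
  (v6,v5,v4) [-+-] → (1.375, -0.588, 1.089)–(1.375, -0.98, 1.089)  len=0.3920
  (v7,v5,v6) [++-] → (1.375, -0.588, 1.089)–(1.375, 0.98, 1.089)  len=1.5680

Chained into 1 loop(s):
  loop 1: 8 segments, perimeter = 9.4200
Total perimeter = 9.420


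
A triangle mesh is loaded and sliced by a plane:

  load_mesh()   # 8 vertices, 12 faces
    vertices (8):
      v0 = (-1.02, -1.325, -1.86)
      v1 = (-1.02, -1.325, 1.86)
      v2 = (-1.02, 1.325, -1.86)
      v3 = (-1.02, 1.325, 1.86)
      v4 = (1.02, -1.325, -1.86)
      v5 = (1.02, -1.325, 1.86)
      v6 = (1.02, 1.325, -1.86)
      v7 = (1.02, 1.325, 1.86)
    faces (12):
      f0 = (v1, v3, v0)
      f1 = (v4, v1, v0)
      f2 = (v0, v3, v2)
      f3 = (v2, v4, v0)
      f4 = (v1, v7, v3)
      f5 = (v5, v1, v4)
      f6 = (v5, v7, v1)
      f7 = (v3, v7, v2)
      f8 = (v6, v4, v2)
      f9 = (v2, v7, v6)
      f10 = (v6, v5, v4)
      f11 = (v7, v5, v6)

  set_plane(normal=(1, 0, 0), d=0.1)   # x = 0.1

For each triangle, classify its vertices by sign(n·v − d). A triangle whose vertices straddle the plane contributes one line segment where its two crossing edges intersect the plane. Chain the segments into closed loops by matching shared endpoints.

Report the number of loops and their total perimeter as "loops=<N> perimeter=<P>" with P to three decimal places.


Straddling triangles (8 of 12):
  (v4,v1,v0) [+--] → (0.1, -1.325, -0.182353)–(0.1, -1.325, -1.86)  len=1.6776
  (v2,v4,v0) [-+-] → (0.1, -0.129902, -1.86)–(0.1, -1.325, -1.86)  len=1.1951
  (v1,v7,v3) [-+-] → (0.1, 0.129902, 1.86)–(0.1, 1.325, 1.86)  len=1.1951
  (v5,v1,v4) [+-+] → (0.1, -1.325, 1.86)–(0.1, -1.325, -0.182353)  len=2.0424
  (v5,v7,v1) [++-] → (0.1, 0.129902, 1.86)–(0.1, -1.325, 1.86)  len=1.4549
  (v3,v7,v2) [-+-] → (0.1, 1.325, 1.86)–(0.1, 1.325, 0.182353)  len=1.6776
  (v6,v4,v2) [++-] → (0.1, -0.129902, -1.86)–(0.1, 1.325, -1.86)  len=1.4549
  (v2,v7,v6) [-++] → (0.1, 1.325, 0.182353)–(0.1, 1.325, -1.86)  len=2.0424

Chained into 1 loop(s):
  loop 1: 8 segments, perimeter = 12.7400
Total perimeter = 12.740

loops=1 perimeter=12.740


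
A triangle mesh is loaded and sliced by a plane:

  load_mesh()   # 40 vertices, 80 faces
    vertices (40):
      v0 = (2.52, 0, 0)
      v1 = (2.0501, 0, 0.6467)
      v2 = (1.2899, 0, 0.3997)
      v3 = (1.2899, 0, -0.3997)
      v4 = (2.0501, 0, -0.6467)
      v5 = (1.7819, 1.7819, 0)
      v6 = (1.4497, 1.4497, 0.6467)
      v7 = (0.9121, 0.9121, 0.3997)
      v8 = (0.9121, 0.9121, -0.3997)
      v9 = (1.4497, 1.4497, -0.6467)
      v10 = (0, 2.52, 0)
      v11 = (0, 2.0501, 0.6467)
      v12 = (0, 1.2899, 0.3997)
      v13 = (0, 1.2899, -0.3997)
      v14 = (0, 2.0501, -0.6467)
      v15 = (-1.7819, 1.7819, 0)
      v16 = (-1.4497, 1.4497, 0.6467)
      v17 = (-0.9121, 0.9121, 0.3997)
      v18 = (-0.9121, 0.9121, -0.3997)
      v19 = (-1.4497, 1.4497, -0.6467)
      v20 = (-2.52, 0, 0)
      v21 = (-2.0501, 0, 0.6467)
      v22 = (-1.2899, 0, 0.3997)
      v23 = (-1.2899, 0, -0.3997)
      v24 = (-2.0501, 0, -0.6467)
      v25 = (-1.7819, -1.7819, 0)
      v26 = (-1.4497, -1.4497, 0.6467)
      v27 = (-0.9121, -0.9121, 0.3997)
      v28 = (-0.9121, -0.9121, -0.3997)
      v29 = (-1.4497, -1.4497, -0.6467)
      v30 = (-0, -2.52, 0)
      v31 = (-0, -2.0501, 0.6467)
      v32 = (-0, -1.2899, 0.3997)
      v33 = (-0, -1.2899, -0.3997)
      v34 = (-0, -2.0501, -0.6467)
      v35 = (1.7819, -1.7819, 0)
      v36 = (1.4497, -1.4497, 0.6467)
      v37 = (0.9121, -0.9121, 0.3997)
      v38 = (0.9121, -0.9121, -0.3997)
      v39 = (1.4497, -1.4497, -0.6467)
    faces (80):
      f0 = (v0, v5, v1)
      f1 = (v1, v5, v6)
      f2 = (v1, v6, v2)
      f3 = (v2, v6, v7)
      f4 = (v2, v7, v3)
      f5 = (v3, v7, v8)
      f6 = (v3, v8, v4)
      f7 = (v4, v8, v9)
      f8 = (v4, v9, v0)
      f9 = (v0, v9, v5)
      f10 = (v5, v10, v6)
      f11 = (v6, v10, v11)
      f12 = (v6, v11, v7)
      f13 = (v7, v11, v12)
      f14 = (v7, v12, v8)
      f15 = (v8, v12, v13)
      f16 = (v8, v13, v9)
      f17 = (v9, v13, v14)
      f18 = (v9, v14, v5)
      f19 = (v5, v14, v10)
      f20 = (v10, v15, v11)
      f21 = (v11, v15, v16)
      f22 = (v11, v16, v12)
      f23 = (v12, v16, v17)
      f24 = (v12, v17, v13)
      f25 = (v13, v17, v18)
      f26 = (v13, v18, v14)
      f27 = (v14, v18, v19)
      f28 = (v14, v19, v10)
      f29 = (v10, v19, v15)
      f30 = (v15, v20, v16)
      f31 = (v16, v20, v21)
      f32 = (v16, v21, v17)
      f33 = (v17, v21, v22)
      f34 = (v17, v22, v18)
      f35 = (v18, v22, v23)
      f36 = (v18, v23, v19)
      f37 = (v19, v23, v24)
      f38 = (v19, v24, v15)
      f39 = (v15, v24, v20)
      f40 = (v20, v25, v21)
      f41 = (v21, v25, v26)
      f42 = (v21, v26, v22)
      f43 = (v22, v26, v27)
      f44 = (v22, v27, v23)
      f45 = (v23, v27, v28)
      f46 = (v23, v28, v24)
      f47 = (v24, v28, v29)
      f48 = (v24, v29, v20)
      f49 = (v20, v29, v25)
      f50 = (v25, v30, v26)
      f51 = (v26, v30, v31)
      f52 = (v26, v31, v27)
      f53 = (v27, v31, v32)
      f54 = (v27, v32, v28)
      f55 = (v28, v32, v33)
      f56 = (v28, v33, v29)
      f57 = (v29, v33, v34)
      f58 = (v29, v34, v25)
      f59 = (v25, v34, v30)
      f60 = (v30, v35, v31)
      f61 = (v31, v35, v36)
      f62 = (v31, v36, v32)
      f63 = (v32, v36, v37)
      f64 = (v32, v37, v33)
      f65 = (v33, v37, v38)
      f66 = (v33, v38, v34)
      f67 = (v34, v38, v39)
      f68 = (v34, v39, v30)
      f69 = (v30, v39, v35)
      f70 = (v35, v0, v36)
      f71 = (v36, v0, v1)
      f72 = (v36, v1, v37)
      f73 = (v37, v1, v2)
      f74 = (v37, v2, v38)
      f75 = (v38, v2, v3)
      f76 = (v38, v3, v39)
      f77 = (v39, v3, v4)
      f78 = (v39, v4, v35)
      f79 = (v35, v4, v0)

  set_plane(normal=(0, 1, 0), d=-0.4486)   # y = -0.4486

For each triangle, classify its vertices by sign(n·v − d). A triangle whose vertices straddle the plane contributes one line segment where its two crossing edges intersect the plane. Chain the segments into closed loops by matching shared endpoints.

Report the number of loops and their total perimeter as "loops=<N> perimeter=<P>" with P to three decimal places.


loops=2 perimeter=7.994

Straddling triangles (20 of 80):
  (v20,v25,v21) [+-+] → (-2.33418, -0.4486, 0)–(-1.98258, -0.4486, 0.483891)  len=0.5981
  (v21,v25,v26) [+--] → (-1.98258, -0.4486, 0.483891)–(-1.86431, -0.4486, 0.6467)  len=0.2012
  (v21,v26,v22) [+-+] → (-1.86431, -0.4486, 0.6467)–(-1.33935, -0.4486, 0.476133)  len=0.5520
  (v22,v26,v27) [+--] → (-1.33935, -0.4486, 0.476133)–(-1.10409, -0.4486, 0.3997)  len=0.2474
  (v22,v27,v23) [+-+] → (-1.10409, -0.4486, 0.3997)–(-1.10409, -0.4486, -0.00652947)  len=0.4062
  (v23,v27,v28) [+--] → (-1.10409, -0.4486, -0.00652947)–(-1.10409, -0.4486, -0.3997)  len=0.3932
  (v23,v28,v24) [+-+] → (-1.10409, -0.4486, -0.3997)–(-1.4904, -0.4486, -0.525217)  len=0.4062
  (v24,v28,v29) [+--] → (-1.4904, -0.4486, -0.525217)–(-1.86431, -0.4486, -0.6467)  len=0.3932
  (v24,v29,v20) [+-+] → (-1.86431, -0.4486, -0.6467)–(-2.1888, -0.4486, -0.200117)  len=0.5520
  (v20,v29,v25) [+--] → (-2.1888, -0.4486, -0.200117)–(-2.33418, -0.4486, 0)  len=0.2473
  (v35,v0,v36) [-+-] → (2.33418, -0.4486, 0)–(2.1888, -0.4486, 0.200117)  len=0.2473
  (v36,v0,v1) [-++] → (2.1888, -0.4486, 0.200117)–(1.86431, -0.4486, 0.6467)  len=0.5520
  (v36,v1,v37) [-+-] → (1.86431, -0.4486, 0.6467)–(1.4904, -0.4486, 0.525217)  len=0.3932
  (v37,v1,v2) [-++] → (1.4904, -0.4486, 0.525217)–(1.10409, -0.4486, 0.3997)  len=0.4062
  (v37,v2,v38) [-+-] → (1.10409, -0.4486, 0.3997)–(1.10409, -0.4486, 0.00652947)  len=0.3932
  (v38,v2,v3) [-++] → (1.10409, -0.4486, 0.00652947)–(1.10409, -0.4486, -0.3997)  len=0.4062
  (v38,v3,v39) [-+-] → (1.10409, -0.4486, -0.3997)–(1.33935, -0.4486, -0.476133)  len=0.2474
  (v39,v3,v4) [-++] → (1.33935, -0.4486, -0.476133)–(1.86431, -0.4486, -0.6467)  len=0.5520
  (v39,v4,v35) [-+-] → (1.86431, -0.4486, -0.6467)–(1.98258, -0.4486, -0.483891)  len=0.2012
  (v35,v4,v0) [-++] → (1.98258, -0.4486, -0.483891)–(2.33418, -0.4486, 0)  len=0.5981

Chained into 2 loop(s):
  loop 1: 10 segments, perimeter = 3.9968
  loop 2: 10 segments, perimeter = 3.9968
Total perimeter = 7.994


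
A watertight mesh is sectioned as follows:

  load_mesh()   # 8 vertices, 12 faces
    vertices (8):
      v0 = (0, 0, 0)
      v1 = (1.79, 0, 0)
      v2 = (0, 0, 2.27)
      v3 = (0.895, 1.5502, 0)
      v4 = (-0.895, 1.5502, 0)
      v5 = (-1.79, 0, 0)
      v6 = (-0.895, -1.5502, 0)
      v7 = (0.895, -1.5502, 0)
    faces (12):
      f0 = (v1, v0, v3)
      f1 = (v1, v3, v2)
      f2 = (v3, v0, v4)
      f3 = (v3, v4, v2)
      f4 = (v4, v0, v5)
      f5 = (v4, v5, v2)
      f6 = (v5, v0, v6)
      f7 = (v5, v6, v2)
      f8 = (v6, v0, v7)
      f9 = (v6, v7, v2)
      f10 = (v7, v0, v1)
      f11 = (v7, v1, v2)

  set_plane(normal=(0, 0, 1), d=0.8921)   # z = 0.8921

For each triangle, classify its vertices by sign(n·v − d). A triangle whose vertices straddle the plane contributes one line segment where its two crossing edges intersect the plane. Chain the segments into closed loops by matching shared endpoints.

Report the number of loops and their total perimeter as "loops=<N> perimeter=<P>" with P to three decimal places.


loops=1 perimeter=6.519

Straddling triangles (6 of 12):
  (v1,v3,v2) [--+] → (0.543269, 0.940978, 0.8921)–(1.08654, 0, 0.8921)  len=1.0865
  (v3,v4,v2) [--+] → (-0.543269, 0.940978, 0.8921)–(0.543269, 0.940978, 0.8921)  len=1.0865
  (v4,v5,v2) [--+] → (-1.08654, 0, 0.8921)–(-0.543269, 0.940978, 0.8921)  len=1.0865
  (v5,v6,v2) [--+] → (-0.543269, -0.940978, 0.8921)–(-1.08654, 0, 0.8921)  len=1.0865
  (v6,v7,v2) [--+] → (0.543269, -0.940978, 0.8921)–(-0.543269, -0.940978, 0.8921)  len=1.0865
  (v7,v1,v2) [--+] → (1.08654, 0, 0.8921)–(0.543269, -0.940978, 0.8921)  len=1.0865

Chained into 1 loop(s):
  loop 1: 6 segments, perimeter = 6.5193
Total perimeter = 6.519


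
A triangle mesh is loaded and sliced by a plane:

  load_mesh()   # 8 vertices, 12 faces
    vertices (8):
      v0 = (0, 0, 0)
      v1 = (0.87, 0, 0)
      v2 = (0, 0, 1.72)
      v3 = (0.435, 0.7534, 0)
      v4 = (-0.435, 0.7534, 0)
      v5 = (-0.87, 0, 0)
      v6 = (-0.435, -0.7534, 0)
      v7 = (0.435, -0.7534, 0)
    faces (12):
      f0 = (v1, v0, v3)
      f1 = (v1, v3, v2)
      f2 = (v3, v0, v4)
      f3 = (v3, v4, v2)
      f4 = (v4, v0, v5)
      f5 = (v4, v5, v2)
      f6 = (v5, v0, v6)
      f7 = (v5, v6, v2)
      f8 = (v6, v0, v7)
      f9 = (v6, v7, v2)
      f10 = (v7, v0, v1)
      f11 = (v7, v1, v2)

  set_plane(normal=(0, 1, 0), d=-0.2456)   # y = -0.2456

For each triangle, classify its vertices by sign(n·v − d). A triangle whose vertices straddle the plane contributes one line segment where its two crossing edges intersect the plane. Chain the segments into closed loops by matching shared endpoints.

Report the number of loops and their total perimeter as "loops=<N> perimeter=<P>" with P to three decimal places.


Straddling triangles (6 of 12):
  (v5,v0,v6) [++-] → (-0.141805, -0.2456, 0)–(-0.728195, -0.2456, 0)  len=0.5864
  (v5,v6,v2) [+-+] → (-0.728195, -0.2456, 0)–(-0.141805, -0.2456, 1.1593)  len=1.2992
  (v6,v0,v7) [-+-] → (-0.141805, -0.2456, 0)–(0.141805, -0.2456, 0)  len=0.2836
  (v6,v7,v2) [--+] → (0.141805, -0.2456, 1.1593)–(-0.141805, -0.2456, 1.1593)  len=0.2836
  (v7,v0,v1) [-++] → (0.141805, -0.2456, 0)–(0.728195, -0.2456, 0)  len=0.5864
  (v7,v1,v2) [-++] → (0.728195, -0.2456, 0)–(0.141805, -0.2456, 1.1593)  len=1.2992

Chained into 1 loop(s):
  loop 1: 6 segments, perimeter = 4.3383
Total perimeter = 4.338

loops=1 perimeter=4.338


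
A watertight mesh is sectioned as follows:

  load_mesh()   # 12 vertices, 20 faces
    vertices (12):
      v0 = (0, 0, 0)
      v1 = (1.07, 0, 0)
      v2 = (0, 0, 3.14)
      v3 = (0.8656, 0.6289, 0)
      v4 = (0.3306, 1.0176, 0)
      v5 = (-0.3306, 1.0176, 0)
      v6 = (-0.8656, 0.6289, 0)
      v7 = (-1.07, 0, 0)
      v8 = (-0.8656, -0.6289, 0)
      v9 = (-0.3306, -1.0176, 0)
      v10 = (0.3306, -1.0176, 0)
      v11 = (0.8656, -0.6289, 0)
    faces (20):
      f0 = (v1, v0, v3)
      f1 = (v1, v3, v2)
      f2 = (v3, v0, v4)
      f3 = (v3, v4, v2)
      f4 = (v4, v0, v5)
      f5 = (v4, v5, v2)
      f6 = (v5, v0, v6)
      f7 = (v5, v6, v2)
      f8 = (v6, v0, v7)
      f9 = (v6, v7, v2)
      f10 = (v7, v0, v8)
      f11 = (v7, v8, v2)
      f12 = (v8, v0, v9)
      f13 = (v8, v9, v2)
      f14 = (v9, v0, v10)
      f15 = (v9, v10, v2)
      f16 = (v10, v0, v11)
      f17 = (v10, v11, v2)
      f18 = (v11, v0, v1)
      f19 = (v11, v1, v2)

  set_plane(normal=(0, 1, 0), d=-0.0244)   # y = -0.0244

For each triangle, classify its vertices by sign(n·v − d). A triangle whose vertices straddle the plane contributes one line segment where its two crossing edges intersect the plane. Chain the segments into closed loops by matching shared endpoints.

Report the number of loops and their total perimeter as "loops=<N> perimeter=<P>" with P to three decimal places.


loops=1 perimeter=8.623

Straddling triangles (10 of 20):
  (v7,v0,v8) [++-] → (-0.0335835, -0.0244, 0)–(-1.06207, -0.0244, 0)  len=1.0285
  (v7,v8,v2) [+-+] → (-1.06207, -0.0244, 0)–(-0.0335835, -0.0244, 3.01817)  len=3.1886
  (v8,v0,v9) [-+-] → (-0.0335835, -0.0244, 0)–(-0.00792712, -0.0244, 0)  len=0.0257
  (v8,v9,v2) [--+] → (-0.00792712, -0.0244, 3.06471)–(-0.0335835, -0.0244, 3.01817)  len=0.0531
  (v9,v0,v10) [-+-] → (-0.00792712, -0.0244, 0)–(0.00792712, -0.0244, 0)  len=0.0159
  (v9,v10,v2) [--+] → (0.00792712, -0.0244, 3.06471)–(-0.00792712, -0.0244, 3.06471)  len=0.0159
  (v10,v0,v11) [-+-] → (0.00792712, -0.0244, 0)–(0.0335835, -0.0244, 0)  len=0.0257
  (v10,v11,v2) [--+] → (0.0335835, -0.0244, 3.01817)–(0.00792712, -0.0244, 3.06471)  len=0.0531
  (v11,v0,v1) [-++] → (0.0335835, -0.0244, 0)–(1.06207, -0.0244, 0)  len=1.0285
  (v11,v1,v2) [-++] → (1.06207, -0.0244, 0)–(0.0335835, -0.0244, 3.01817)  len=3.1886

Chained into 1 loop(s):
  loop 1: 10 segments, perimeter = 8.6235
Total perimeter = 8.623


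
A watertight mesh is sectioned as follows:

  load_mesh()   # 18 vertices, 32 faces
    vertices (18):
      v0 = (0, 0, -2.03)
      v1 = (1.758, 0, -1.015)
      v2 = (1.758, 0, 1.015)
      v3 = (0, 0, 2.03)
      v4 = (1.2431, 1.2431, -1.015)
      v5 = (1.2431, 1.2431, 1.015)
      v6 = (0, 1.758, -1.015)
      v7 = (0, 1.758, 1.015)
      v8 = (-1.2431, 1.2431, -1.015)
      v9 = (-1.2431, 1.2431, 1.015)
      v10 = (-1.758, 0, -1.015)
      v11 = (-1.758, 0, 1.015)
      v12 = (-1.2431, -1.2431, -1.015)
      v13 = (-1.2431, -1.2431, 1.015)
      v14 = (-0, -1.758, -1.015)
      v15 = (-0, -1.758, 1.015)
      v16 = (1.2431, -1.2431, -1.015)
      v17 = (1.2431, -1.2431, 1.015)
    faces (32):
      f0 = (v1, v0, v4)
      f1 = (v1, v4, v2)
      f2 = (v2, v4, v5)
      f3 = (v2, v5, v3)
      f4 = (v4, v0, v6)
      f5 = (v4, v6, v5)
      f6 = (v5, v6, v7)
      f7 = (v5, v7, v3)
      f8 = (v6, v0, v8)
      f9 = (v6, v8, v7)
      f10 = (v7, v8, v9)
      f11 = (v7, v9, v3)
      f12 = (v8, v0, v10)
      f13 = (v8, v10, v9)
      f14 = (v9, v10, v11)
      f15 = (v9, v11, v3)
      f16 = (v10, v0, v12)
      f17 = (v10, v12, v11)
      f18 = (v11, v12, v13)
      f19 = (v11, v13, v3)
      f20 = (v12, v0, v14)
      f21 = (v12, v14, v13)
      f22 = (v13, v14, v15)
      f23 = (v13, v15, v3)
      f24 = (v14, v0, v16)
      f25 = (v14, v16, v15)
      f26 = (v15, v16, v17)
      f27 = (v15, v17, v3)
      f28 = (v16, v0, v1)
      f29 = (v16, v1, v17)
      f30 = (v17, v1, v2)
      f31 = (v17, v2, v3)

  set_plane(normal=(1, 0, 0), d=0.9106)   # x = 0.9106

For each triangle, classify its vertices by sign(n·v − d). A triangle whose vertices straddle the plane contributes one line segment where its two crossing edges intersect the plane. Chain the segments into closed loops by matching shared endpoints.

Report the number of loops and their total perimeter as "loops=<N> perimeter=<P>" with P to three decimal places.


Straddling triangles (12 of 32):
  (v1,v0,v4) [+-+] → (0.9106, 0, -1.50426)–(0.9106, 0.9106, -1.28649)  len=0.9363
  (v2,v5,v3) [++-] → (0.9106, 0.9106, 1.28649)–(0.9106, 0, 1.50426)  len=0.9363
  (v4,v0,v6) [+--] → (0.9106, 0.9106, -1.28649)–(0.9106, 1.38082, -1.015)  len=0.5430
  (v4,v6,v5) [+-+] → (0.9106, 1.38082, -1.015)–(0.9106, 1.38082, 0.472023)  len=1.4870
  (v5,v6,v7) [+--] → (0.9106, 1.38082, 0.472023)–(0.9106, 1.38082, 1.015)  len=0.5430
  (v5,v7,v3) [+--] → (0.9106, 1.38082, 1.015)–(0.9106, 0.9106, 1.28649)  len=0.5430
  (v14,v0,v16) [--+] → (0.9106, -0.9106, -1.28649)–(0.9106, -1.38082, -1.015)  len=0.5430
  (v14,v16,v15) [-+-] → (0.9106, -1.38082, -1.015)–(0.9106, -1.38082, -0.472023)  len=0.5430
  (v15,v16,v17) [-++] → (0.9106, -1.38082, -0.472023)–(0.9106, -1.38082, 1.015)  len=1.4870
  (v15,v17,v3) [-+-] → (0.9106, -1.38082, 1.015)–(0.9106, -0.9106, 1.28649)  len=0.5430
  (v16,v0,v1) [+-+] → (0.9106, -0.9106, -1.28649)–(0.9106, 0, -1.50426)  len=0.9363
  (v17,v2,v3) [++-] → (0.9106, 0, 1.50426)–(0.9106, -0.9106, 1.28649)  len=0.9363

Chained into 1 loop(s):
  loop 1: 12 segments, perimeter = 9.9770
Total perimeter = 9.977

loops=1 perimeter=9.977


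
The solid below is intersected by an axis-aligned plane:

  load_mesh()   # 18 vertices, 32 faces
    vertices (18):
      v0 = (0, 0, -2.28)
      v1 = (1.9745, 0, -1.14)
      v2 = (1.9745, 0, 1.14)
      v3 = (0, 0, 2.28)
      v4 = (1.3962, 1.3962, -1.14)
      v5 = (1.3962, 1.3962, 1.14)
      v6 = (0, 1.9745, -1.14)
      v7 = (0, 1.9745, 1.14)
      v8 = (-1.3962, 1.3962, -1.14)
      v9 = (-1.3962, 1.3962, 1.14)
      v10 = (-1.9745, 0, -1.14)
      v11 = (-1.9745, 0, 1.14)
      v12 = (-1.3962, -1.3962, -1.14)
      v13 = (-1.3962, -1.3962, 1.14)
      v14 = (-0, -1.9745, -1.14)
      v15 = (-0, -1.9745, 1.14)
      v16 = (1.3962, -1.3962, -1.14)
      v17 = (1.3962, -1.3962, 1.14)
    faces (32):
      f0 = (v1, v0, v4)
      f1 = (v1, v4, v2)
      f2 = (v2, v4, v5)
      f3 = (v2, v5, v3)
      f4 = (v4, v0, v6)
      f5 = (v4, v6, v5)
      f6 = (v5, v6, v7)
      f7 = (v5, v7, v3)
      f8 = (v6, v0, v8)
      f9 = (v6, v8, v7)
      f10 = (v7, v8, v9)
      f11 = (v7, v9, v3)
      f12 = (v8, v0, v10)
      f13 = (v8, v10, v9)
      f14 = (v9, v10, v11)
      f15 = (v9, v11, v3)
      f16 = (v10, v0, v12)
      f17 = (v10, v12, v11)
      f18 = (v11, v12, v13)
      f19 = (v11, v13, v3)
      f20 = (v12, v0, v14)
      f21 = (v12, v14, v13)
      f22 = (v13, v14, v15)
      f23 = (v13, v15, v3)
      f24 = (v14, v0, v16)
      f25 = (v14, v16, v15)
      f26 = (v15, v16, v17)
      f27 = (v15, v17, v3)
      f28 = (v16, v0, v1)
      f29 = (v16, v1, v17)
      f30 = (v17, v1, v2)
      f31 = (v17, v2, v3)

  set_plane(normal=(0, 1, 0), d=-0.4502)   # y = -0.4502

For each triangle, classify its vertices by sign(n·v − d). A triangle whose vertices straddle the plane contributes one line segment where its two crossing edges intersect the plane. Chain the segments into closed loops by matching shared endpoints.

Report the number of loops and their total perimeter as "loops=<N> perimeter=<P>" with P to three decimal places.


Straddling triangles (12 of 32):
  (v10,v0,v12) [++-] → (-0.4502, -0.4502, -1.91241)–(-1.78803, -0.4502, -1.14)  len=1.5448
  (v10,v12,v11) [+-+] → (-1.78803, -0.4502, -1.14)–(-1.78803, -0.4502, 0.404822)  len=1.5448
  (v11,v12,v13) [+--] → (-1.78803, -0.4502, 0.404822)–(-1.78803, -0.4502, 1.14)  len=0.7352
  (v11,v13,v3) [+-+] → (-1.78803, -0.4502, 1.14)–(-0.4502, -0.4502, 1.91241)  len=1.5448
  (v12,v0,v14) [-+-] → (-0.4502, -0.4502, -1.91241)–(0, -0.4502, -2.02007)  len=0.4629
  (v13,v15,v3) [--+] → (0, -0.4502, 2.02007)–(-0.4502, -0.4502, 1.91241)  len=0.4629
  (v14,v0,v16) [-+-] → (0, -0.4502, -2.02007)–(0.4502, -0.4502, -1.91241)  len=0.4629
  (v15,v17,v3) [--+] → (0.4502, -0.4502, 1.91241)–(0, -0.4502, 2.02007)  len=0.4629
  (v16,v0,v1) [-++] → (0.4502, -0.4502, -1.91241)–(1.78803, -0.4502, -1.14)  len=1.5448
  (v16,v1,v17) [-+-] → (1.78803, -0.4502, -1.14)–(1.78803, -0.4502, -0.404822)  len=0.7352
  (v17,v1,v2) [-++] → (1.78803, -0.4502, -0.404822)–(1.78803, -0.4502, 1.14)  len=1.5448
  (v17,v2,v3) [-++] → (1.78803, -0.4502, 1.14)–(0.4502, -0.4502, 1.91241)  len=1.5448

Chained into 1 loop(s):
  loop 1: 12 segments, perimeter = 12.5908
Total perimeter = 12.591

loops=1 perimeter=12.591
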